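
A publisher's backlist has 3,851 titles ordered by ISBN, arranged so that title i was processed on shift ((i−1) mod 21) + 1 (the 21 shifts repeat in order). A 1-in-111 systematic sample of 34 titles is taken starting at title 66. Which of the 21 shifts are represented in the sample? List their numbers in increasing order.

Consecutive selections differ by k = 111, so their shift numbers differ by 111 mod 21 = 6.
gcd(111, 21) = 3, so the sample visits 21/3 = 7 distinct residues mod 21.
Start 66 is shift 3; the shifts hit are 3, 6, 9, 12, 15, 18, 21.

3, 6, 9, 12, 15, 18, 21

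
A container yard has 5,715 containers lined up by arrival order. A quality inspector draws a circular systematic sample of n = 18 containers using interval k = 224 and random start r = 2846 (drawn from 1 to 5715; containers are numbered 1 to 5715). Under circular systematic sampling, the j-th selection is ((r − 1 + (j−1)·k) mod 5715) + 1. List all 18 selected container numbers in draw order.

Selection 1: 2846
Selection 2: 2846 + 224 = 3070
Selection 3: 3070 + 224 = 3294
Selection 4: 3294 + 224 = 3518
Selection 5: 3518 + 224 = 3742
Selection 6: 3742 + 224 = 3966
Selection 7: 3966 + 224 = 4190
Selection 8: 4190 + 224 = 4414
Selection 9: 4414 + 224 = 4638
Selection 10: 4638 + 224 = 4862
Selection 11: 4862 + 224 = 5086
Selection 12: 5086 + 224 = 5310
Selection 13: 5310 + 224 = 5534
Selection 14: 5534 + 224 = 5758 → 5758 − 5715 = 43
Selection 15: 43 + 224 = 267
Selection 16: 267 + 224 = 491
Selection 17: 491 + 224 = 715
Selection 18: 715 + 224 = 939

2846, 3070, 3294, 3518, 3742, 3966, 4190, 4414, 4638, 4862, 5086, 5310, 5534, 43, 267, 491, 715, 939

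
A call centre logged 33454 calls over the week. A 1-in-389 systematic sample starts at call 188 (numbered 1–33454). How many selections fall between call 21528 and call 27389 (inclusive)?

k = 389
First selection ≥ 21528: 188 + ⌈(21528−188)/389⌉·389 = 188 + 55×389 = 21583
Last selection ≤ 27389: 188 + ⌊(27389−188)/389⌋·389 = 188 + 69×389 = 27029
Count = 69 − 55 + 1 = 15

15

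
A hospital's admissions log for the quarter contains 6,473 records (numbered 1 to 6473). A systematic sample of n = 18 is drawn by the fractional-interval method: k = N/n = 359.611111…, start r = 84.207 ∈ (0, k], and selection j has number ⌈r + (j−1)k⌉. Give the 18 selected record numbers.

85, 444, 804, 1164, 1523, 1883, 2242, 2602, 2962, 3321, 3681, 4040, 4400, 4760, 5119, 5479, 5838, 6198

j=1: r + 0k = 84.207 → ⌈·⌉ = 85
j=2: r + 1k = 443.818111… → ⌈·⌉ = 444
j=3: r + 2k = 803.429222… → ⌈·⌉ = 804
j=4: r + 3k = 1163.040333… → ⌈·⌉ = 1164
j=5: r + 4k = 1522.651444… → ⌈·⌉ = 1523
j=6: r + 5k = 1882.262555… → ⌈·⌉ = 1883
j=7: r + 6k = 2241.873666… → ⌈·⌉ = 2242
j=8: r + 7k = 2601.484777… → ⌈·⌉ = 2602
j=9: r + 8k = 2961.095888… → ⌈·⌉ = 2962
j=10: r + 9k = 3320.707 → ⌈·⌉ = 3321
j=11: r + 10k = 3680.318111… → ⌈·⌉ = 3681
j=12: r + 11k = 4039.929222… → ⌈·⌉ = 4040
j=13: r + 12k = 4399.540333… → ⌈·⌉ = 4400
j=14: r + 13k = 4759.151444… → ⌈·⌉ = 4760
j=15: r + 14k = 5118.762555… → ⌈·⌉ = 5119
j=16: r + 15k = 5478.373666… → ⌈·⌉ = 5479
j=17: r + 16k = 5837.984777… → ⌈·⌉ = 5838
j=18: r + 17k = 6197.595888… → ⌈·⌉ = 6198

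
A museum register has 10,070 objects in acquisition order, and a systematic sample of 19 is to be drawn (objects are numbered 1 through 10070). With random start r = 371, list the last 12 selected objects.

4081, 4611, 5141, 5671, 6201, 6731, 7261, 7791, 8321, 8851, 9381, 9911

k = N/n = 10070/19 = 530
8th selection = 371 + 7×530 = 4081
9th: 4081 + 530 = 4611
10th: 4611 + 530 = 5141
11th: 5141 + 530 = 5671
12th: 5671 + 530 = 6201
13th: 6201 + 530 = 6731
14th: 6731 + 530 = 7261
15th: 7261 + 530 = 7791
16th: 7791 + 530 = 8321
17th: 8321 + 530 = 8851
18th: 8851 + 530 = 9381
19th: 9381 + 530 = 9911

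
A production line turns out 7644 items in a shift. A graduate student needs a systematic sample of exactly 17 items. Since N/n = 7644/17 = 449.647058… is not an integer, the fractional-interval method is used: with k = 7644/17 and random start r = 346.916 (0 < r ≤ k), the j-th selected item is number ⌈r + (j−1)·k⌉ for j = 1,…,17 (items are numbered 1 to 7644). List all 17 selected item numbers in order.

347, 797, 1247, 1696, 2146, 2596, 3045, 3495, 3945, 4394, 4844, 5294, 5743, 6193, 6642, 7092, 7542

j=1: r + 0k = 346.916 → ⌈·⌉ = 347
j=2: r + 1k = 796.563058… → ⌈·⌉ = 797
j=3: r + 2k = 1246.210117… → ⌈·⌉ = 1247
j=4: r + 3k = 1695.857176… → ⌈·⌉ = 1696
j=5: r + 4k = 2145.504235… → ⌈·⌉ = 2146
j=6: r + 5k = 2595.151294… → ⌈·⌉ = 2596
j=7: r + 6k = 3044.798352… → ⌈·⌉ = 3045
j=8: r + 7k = 3494.445411… → ⌈·⌉ = 3495
j=9: r + 8k = 3944.092470… → ⌈·⌉ = 3945
j=10: r + 9k = 4393.739529… → ⌈·⌉ = 4394
j=11: r + 10k = 4843.386588… → ⌈·⌉ = 4844
j=12: r + 11k = 5293.033647… → ⌈·⌉ = 5294
j=13: r + 12k = 5742.680705… → ⌈·⌉ = 5743
j=14: r + 13k = 6192.327764… → ⌈·⌉ = 6193
j=15: r + 14k = 6641.974823… → ⌈·⌉ = 6642
j=16: r + 15k = 7091.621882… → ⌈·⌉ = 7092
j=17: r + 16k = 7541.268941… → ⌈·⌉ = 7542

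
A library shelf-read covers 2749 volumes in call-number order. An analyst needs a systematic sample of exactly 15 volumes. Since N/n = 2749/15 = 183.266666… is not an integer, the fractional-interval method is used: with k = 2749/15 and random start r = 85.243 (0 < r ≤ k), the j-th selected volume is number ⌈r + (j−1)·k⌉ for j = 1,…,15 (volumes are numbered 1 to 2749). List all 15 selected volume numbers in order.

j=1: r + 0k = 85.243 → ⌈·⌉ = 86
j=2: r + 1k = 268.509666… → ⌈·⌉ = 269
j=3: r + 2k = 451.776333… → ⌈·⌉ = 452
j=4: r + 3k = 635.043 → ⌈·⌉ = 636
j=5: r + 4k = 818.309666… → ⌈·⌉ = 819
j=6: r + 5k = 1001.576333… → ⌈·⌉ = 1002
j=7: r + 6k = 1184.843 → ⌈·⌉ = 1185
j=8: r + 7k = 1368.109666… → ⌈·⌉ = 1369
j=9: r + 8k = 1551.376333… → ⌈·⌉ = 1552
j=10: r + 9k = 1734.643 → ⌈·⌉ = 1735
j=11: r + 10k = 1917.909666… → ⌈·⌉ = 1918
j=12: r + 11k = 2101.176333… → ⌈·⌉ = 2102
j=13: r + 12k = 2284.443 → ⌈·⌉ = 2285
j=14: r + 13k = 2467.709666… → ⌈·⌉ = 2468
j=15: r + 14k = 2650.976333… → ⌈·⌉ = 2651

86, 269, 452, 636, 819, 1002, 1185, 1369, 1552, 1735, 1918, 2102, 2285, 2468, 2651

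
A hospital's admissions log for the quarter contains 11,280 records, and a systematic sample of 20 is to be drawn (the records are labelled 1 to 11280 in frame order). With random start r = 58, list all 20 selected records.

58, 622, 1186, 1750, 2314, 2878, 3442, 4006, 4570, 5134, 5698, 6262, 6826, 7390, 7954, 8518, 9082, 9646, 10210, 10774

k = N/n = 11280/20 = 564
record 1: 58
record 2: 58 + 564 = 622
record 3: 622 + 564 = 1186
record 4: 1186 + 564 = 1750
record 5: 1750 + 564 = 2314
record 6: 2314 + 564 = 2878
record 7: 2878 + 564 = 3442
record 8: 3442 + 564 = 4006
record 9: 4006 + 564 = 4570
record 10: 4570 + 564 = 5134
record 11: 5134 + 564 = 5698
record 12: 5698 + 564 = 6262
record 13: 6262 + 564 = 6826
record 14: 6826 + 564 = 7390
record 15: 7390 + 564 = 7954
record 16: 7954 + 564 = 8518
record 17: 8518 + 564 = 9082
record 18: 9082 + 564 = 9646
record 19: 9646 + 564 = 10210
record 20: 10210 + 564 = 10774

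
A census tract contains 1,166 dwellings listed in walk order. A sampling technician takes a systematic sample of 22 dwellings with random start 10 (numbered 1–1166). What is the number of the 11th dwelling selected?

k = 1166/22 = 53
11th selection = r + (11−1)·k = 10 + 10×53 = 10 + 530 = 540

540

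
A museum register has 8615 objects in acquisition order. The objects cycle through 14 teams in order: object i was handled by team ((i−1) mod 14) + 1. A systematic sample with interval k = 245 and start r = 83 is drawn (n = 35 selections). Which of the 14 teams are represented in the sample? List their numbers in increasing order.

Consecutive selections differ by k = 245, so their team numbers differ by 245 mod 14 = 7.
gcd(245, 14) = 7, so the sample visits 14/7 = 2 distinct residues mod 14.
Start 83 is team 13; the teams hit are 6, 13.

6, 13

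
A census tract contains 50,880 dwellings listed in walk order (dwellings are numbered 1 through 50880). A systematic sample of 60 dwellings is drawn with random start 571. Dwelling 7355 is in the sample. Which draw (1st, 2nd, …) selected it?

9

k = 50880/60 = 848
position = (7355 − 571)/848 + 1 = 6784/848 + 1 = 8 + 1 = 9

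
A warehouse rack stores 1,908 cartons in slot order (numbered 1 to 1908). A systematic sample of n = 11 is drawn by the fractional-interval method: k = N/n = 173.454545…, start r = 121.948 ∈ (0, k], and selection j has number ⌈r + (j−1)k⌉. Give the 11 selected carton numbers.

j=1: r + 0k = 121.948 → ⌈·⌉ = 122
j=2: r + 1k = 295.402545… → ⌈·⌉ = 296
j=3: r + 2k = 468.857090… → ⌈·⌉ = 469
j=4: r + 3k = 642.311636… → ⌈·⌉ = 643
j=5: r + 4k = 815.766181… → ⌈·⌉ = 816
j=6: r + 5k = 989.220727… → ⌈·⌉ = 990
j=7: r + 6k = 1162.675272… → ⌈·⌉ = 1163
j=8: r + 7k = 1336.129818… → ⌈·⌉ = 1337
j=9: r + 8k = 1509.584363… → ⌈·⌉ = 1510
j=10: r + 9k = 1683.038909… → ⌈·⌉ = 1684
j=11: r + 10k = 1856.493454… → ⌈·⌉ = 1857

122, 296, 469, 643, 816, 990, 1163, 1337, 1510, 1684, 1857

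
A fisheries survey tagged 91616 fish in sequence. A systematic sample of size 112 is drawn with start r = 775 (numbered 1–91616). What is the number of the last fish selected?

k = 91616/112 = 818
112th selection = r + (112−1)·k = 775 + 111×818 = 775 + 90798 = 91573

91573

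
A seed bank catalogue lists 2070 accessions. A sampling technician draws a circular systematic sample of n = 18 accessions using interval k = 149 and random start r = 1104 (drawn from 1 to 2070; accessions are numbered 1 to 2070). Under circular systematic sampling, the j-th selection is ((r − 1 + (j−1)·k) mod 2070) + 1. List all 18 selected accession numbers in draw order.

Selection 1: 1104
Selection 2: 1104 + 149 = 1253
Selection 3: 1253 + 149 = 1402
Selection 4: 1402 + 149 = 1551
Selection 5: 1551 + 149 = 1700
Selection 6: 1700 + 149 = 1849
Selection 7: 1849 + 149 = 1998
Selection 8: 1998 + 149 = 2147 → 2147 − 2070 = 77
Selection 9: 77 + 149 = 226
Selection 10: 226 + 149 = 375
Selection 11: 375 + 149 = 524
Selection 12: 524 + 149 = 673
Selection 13: 673 + 149 = 822
Selection 14: 822 + 149 = 971
Selection 15: 971 + 149 = 1120
Selection 16: 1120 + 149 = 1269
Selection 17: 1269 + 149 = 1418
Selection 18: 1418 + 149 = 1567

1104, 1253, 1402, 1551, 1700, 1849, 1998, 77, 226, 375, 524, 673, 822, 971, 1120, 1269, 1418, 1567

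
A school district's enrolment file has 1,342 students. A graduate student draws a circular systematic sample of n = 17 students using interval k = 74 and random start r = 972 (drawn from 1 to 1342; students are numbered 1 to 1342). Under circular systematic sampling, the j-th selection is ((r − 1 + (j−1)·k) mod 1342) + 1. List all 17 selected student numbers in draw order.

972, 1046, 1120, 1194, 1268, 1342, 74, 148, 222, 296, 370, 444, 518, 592, 666, 740, 814

Selection 1: 972
Selection 2: 972 + 74 = 1046
Selection 3: 1046 + 74 = 1120
Selection 4: 1120 + 74 = 1194
Selection 5: 1194 + 74 = 1268
Selection 6: 1268 + 74 = 1342
Selection 7: 1342 + 74 = 1416 → 1416 − 1342 = 74
Selection 8: 74 + 74 = 148
Selection 9: 148 + 74 = 222
Selection 10: 222 + 74 = 296
Selection 11: 296 + 74 = 370
Selection 12: 370 + 74 = 444
Selection 13: 444 + 74 = 518
Selection 14: 518 + 74 = 592
Selection 15: 592 + 74 = 666
Selection 16: 666 + 74 = 740
Selection 17: 740 + 74 = 814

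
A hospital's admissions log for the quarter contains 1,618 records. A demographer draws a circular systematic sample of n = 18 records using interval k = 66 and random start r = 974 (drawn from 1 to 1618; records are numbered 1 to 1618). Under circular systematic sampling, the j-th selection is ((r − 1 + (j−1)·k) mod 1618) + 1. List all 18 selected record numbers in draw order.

974, 1040, 1106, 1172, 1238, 1304, 1370, 1436, 1502, 1568, 16, 82, 148, 214, 280, 346, 412, 478

Selection 1: 974
Selection 2: 974 + 66 = 1040
Selection 3: 1040 + 66 = 1106
Selection 4: 1106 + 66 = 1172
Selection 5: 1172 + 66 = 1238
Selection 6: 1238 + 66 = 1304
Selection 7: 1304 + 66 = 1370
Selection 8: 1370 + 66 = 1436
Selection 9: 1436 + 66 = 1502
Selection 10: 1502 + 66 = 1568
Selection 11: 1568 + 66 = 1634 → 1634 − 1618 = 16
Selection 12: 16 + 66 = 82
Selection 13: 82 + 66 = 148
Selection 14: 148 + 66 = 214
Selection 15: 214 + 66 = 280
Selection 16: 280 + 66 = 346
Selection 17: 346 + 66 = 412
Selection 18: 412 + 66 = 478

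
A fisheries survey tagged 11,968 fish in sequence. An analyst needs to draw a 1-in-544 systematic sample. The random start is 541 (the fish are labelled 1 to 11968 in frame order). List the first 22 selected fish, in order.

541, 1085, 1629, 2173, 2717, 3261, 3805, 4349, 4893, 5437, 5981, 6525, 7069, 7613, 8157, 8701, 9245, 9789, 10333, 10877, 11421, 11965

fish 1: 541
fish 2: 541 + 544 = 1085
fish 3: 1085 + 544 = 1629
fish 4: 1629 + 544 = 2173
fish 5: 2173 + 544 = 2717
fish 6: 2717 + 544 = 3261
fish 7: 3261 + 544 = 3805
fish 8: 3805 + 544 = 4349
fish 9: 4349 + 544 = 4893
fish 10: 4893 + 544 = 5437
fish 11: 5437 + 544 = 5981
fish 12: 5981 + 544 = 6525
fish 13: 6525 + 544 = 7069
fish 14: 7069 + 544 = 7613
fish 15: 7613 + 544 = 8157
fish 16: 8157 + 544 = 8701
fish 17: 8701 + 544 = 9245
fish 18: 9245 + 544 = 9789
fish 19: 9789 + 544 = 10333
fish 20: 10333 + 544 = 10877
fish 21: 10877 + 544 = 11421
fish 22: 11421 + 544 = 11965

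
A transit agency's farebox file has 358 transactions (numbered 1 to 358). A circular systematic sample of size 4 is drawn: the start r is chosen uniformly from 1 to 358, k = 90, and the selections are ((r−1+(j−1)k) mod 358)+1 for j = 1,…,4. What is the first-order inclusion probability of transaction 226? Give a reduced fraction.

2/179

For each position j, as r ranges over 1…358 the j-th selection hits every transaction exactly once, so transaction 226 is selected for exactly 4 of the 358 starts.
Inclusion probability = 4/358 = 2/179.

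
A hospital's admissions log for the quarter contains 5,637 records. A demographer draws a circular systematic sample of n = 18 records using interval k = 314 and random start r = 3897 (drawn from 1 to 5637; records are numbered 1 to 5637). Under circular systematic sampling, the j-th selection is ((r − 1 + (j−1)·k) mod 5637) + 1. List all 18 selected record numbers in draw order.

3897, 4211, 4525, 4839, 5153, 5467, 144, 458, 772, 1086, 1400, 1714, 2028, 2342, 2656, 2970, 3284, 3598

Selection 1: 3897
Selection 2: 3897 + 314 = 4211
Selection 3: 4211 + 314 = 4525
Selection 4: 4525 + 314 = 4839
Selection 5: 4839 + 314 = 5153
Selection 6: 5153 + 314 = 5467
Selection 7: 5467 + 314 = 5781 → 5781 − 5637 = 144
Selection 8: 144 + 314 = 458
Selection 9: 458 + 314 = 772
Selection 10: 772 + 314 = 1086
Selection 11: 1086 + 314 = 1400
Selection 12: 1400 + 314 = 1714
Selection 13: 1714 + 314 = 2028
Selection 14: 2028 + 314 = 2342
Selection 15: 2342 + 314 = 2656
Selection 16: 2656 + 314 = 2970
Selection 17: 2970 + 314 = 3284
Selection 18: 3284 + 314 = 3598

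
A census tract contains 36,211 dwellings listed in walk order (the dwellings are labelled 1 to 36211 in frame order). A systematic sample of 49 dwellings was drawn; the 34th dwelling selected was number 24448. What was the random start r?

k = 36211/49 = 739
r = 24448 − (34−1)×739 = 24448 − 24387 = 61

61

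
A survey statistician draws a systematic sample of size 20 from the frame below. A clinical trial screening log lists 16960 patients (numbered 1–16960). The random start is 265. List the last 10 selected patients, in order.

k = N/n = 16960/20 = 848
11th selection = 265 + 10×848 = 8745
12th: 8745 + 848 = 9593
13th: 9593 + 848 = 10441
14th: 10441 + 848 = 11289
15th: 11289 + 848 = 12137
16th: 12137 + 848 = 12985
17th: 12985 + 848 = 13833
18th: 13833 + 848 = 14681
19th: 14681 + 848 = 15529
20th: 15529 + 848 = 16377

8745, 9593, 10441, 11289, 12137, 12985, 13833, 14681, 15529, 16377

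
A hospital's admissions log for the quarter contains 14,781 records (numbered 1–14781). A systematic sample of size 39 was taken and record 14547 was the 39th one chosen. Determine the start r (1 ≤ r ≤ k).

145

k = 14781/39 = 379
r = 14547 − (39−1)×379 = 14547 − 14402 = 145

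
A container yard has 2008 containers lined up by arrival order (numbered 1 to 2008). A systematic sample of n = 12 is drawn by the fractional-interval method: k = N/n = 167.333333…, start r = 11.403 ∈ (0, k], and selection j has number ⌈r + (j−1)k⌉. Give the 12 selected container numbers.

j=1: r + 0k = 11.403 → ⌈·⌉ = 12
j=2: r + 1k = 178.736333… → ⌈·⌉ = 179
j=3: r + 2k = 346.069666… → ⌈·⌉ = 347
j=4: r + 3k = 513.403 → ⌈·⌉ = 514
j=5: r + 4k = 680.736333… → ⌈·⌉ = 681
j=6: r + 5k = 848.069666… → ⌈·⌉ = 849
j=7: r + 6k = 1015.403 → ⌈·⌉ = 1016
j=8: r + 7k = 1182.736333… → ⌈·⌉ = 1183
j=9: r + 8k = 1350.069666… → ⌈·⌉ = 1351
j=10: r + 9k = 1517.403 → ⌈·⌉ = 1518
j=11: r + 10k = 1684.736333… → ⌈·⌉ = 1685
j=12: r + 11k = 1852.069666… → ⌈·⌉ = 1853

12, 179, 347, 514, 681, 849, 1016, 1183, 1351, 1518, 1685, 1853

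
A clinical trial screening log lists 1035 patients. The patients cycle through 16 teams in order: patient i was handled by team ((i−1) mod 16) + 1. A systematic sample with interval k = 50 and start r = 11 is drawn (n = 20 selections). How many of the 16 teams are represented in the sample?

Consecutive selections differ by k = 50, so their team numbers differ by 50 mod 16 = 2.
gcd(50, 16) = 2, so the sample visits 16/2 = 8 distinct residues mod 16.
Start 11 is team 11; the teams hit are 1, 3, 5, 7, 9, 11, 13, 15.

8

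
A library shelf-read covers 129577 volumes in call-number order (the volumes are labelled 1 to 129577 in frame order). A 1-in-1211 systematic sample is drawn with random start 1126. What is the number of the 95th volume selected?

k = 1211
95th selection = r + (95−1)·k = 1126 + 94×1211 = 1126 + 113834 = 114960

114960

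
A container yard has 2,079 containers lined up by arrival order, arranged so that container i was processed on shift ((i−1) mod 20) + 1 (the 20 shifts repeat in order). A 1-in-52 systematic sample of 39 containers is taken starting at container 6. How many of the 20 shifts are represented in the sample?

5

Consecutive selections differ by k = 52, so their shift numbers differ by 52 mod 20 = 12.
gcd(52, 20) = 4, so the sample visits 20/4 = 5 distinct residues mod 20.
Start 6 is shift 6; the shifts hit are 2, 6, 10, 14, 18.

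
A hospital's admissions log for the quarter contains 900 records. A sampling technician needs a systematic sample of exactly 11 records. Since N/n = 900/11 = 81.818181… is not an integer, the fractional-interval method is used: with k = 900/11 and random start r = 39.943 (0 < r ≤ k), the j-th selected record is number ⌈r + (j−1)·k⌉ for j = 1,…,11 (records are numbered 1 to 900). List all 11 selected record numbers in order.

40, 122, 204, 286, 368, 450, 531, 613, 695, 777, 859

j=1: r + 0k = 39.943 → ⌈·⌉ = 40
j=2: r + 1k = 121.761181… → ⌈·⌉ = 122
j=3: r + 2k = 203.579363… → ⌈·⌉ = 204
j=4: r + 3k = 285.397545… → ⌈·⌉ = 286
j=5: r + 4k = 367.215727… → ⌈·⌉ = 368
j=6: r + 5k = 449.033909… → ⌈·⌉ = 450
j=7: r + 6k = 530.852090… → ⌈·⌉ = 531
j=8: r + 7k = 612.670272… → ⌈·⌉ = 613
j=9: r + 8k = 694.488454… → ⌈·⌉ = 695
j=10: r + 9k = 776.306636… → ⌈·⌉ = 777
j=11: r + 10k = 858.124818… → ⌈·⌉ = 859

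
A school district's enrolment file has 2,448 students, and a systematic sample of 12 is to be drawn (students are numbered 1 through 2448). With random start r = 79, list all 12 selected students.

k = N/n = 2448/12 = 204
student 1: 79
student 2: 79 + 204 = 283
student 3: 283 + 204 = 487
student 4: 487 + 204 = 691
student 5: 691 + 204 = 895
student 6: 895 + 204 = 1099
student 7: 1099 + 204 = 1303
student 8: 1303 + 204 = 1507
student 9: 1507 + 204 = 1711
student 10: 1711 + 204 = 1915
student 11: 1915 + 204 = 2119
student 12: 2119 + 204 = 2323

79, 283, 487, 691, 895, 1099, 1303, 1507, 1711, 1915, 2119, 2323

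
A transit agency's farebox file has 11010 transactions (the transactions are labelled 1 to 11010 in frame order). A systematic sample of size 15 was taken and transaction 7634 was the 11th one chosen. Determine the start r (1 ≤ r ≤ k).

294

k = 11010/15 = 734
r = 7634 − (11−1)×734 = 7634 − 7340 = 294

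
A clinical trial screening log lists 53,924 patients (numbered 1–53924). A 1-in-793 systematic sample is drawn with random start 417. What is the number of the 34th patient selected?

26586

k = 793
34th selection = r + (34−1)·k = 417 + 33×793 = 417 + 26169 = 26586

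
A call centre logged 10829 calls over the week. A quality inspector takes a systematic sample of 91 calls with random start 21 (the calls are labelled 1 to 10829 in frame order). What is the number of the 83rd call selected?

k = 10829/91 = 119
83rd selection = r + (83−1)·k = 21 + 82×119 = 21 + 9758 = 9779

9779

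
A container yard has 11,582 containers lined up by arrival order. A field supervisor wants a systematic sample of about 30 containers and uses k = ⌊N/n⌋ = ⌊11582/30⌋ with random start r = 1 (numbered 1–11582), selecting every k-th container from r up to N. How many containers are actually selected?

31

k = ⌊11582/30⌋ = 386
Achieved size = ⌊(11582 − 1)/386⌋ + 1 = ⌊11581/386⌋ + 1 = 30 + 1 = 31
(last selection: 1 + 30×386 = 11581 ≤ 11582; next would be 11967 > 11582)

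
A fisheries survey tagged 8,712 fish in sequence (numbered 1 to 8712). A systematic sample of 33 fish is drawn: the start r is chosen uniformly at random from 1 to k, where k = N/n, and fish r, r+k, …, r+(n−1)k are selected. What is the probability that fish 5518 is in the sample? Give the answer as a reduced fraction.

1/264

k = 8712/33 = 264.
Fish 5518 is selected iff r ≡ 5518 (mod 264); exactly one such r in {1,…,264}.
Inclusion probability = 1/264.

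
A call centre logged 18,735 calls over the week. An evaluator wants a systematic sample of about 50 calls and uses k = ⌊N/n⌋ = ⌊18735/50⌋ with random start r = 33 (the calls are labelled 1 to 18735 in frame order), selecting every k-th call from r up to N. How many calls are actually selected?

k = ⌊18735/50⌋ = 374
Achieved size = ⌊(18735 − 33)/374⌋ + 1 = ⌊18702/374⌋ + 1 = 50 + 1 = 51
(last selection: 33 + 50×374 = 18733 ≤ 18735; next would be 19107 > 18735)

51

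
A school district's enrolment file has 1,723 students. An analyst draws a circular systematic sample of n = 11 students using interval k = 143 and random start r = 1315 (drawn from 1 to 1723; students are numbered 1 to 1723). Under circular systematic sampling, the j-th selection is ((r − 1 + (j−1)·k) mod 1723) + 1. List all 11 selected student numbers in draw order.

1315, 1458, 1601, 21, 164, 307, 450, 593, 736, 879, 1022

Selection 1: 1315
Selection 2: 1315 + 143 = 1458
Selection 3: 1458 + 143 = 1601
Selection 4: 1601 + 143 = 1744 → 1744 − 1723 = 21
Selection 5: 21 + 143 = 164
Selection 6: 164 + 143 = 307
Selection 7: 307 + 143 = 450
Selection 8: 450 + 143 = 593
Selection 9: 593 + 143 = 736
Selection 10: 736 + 143 = 879
Selection 11: 879 + 143 = 1022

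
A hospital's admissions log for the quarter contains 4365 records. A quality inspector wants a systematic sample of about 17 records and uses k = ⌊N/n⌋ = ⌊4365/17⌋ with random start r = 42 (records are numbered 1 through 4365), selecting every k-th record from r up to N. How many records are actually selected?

17

k = ⌊4365/17⌋ = 256
Achieved size = ⌊(4365 − 42)/256⌋ + 1 = ⌊4323/256⌋ + 1 = 16 + 1 = 17
(last selection: 42 + 16×256 = 4138 ≤ 4365; next would be 4394 > 4365)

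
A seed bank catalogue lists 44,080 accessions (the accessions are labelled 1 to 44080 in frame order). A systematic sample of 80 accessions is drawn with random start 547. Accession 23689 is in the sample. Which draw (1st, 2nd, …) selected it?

k = 44080/80 = 551
position = (23689 − 547)/551 + 1 = 23142/551 + 1 = 42 + 1 = 43

43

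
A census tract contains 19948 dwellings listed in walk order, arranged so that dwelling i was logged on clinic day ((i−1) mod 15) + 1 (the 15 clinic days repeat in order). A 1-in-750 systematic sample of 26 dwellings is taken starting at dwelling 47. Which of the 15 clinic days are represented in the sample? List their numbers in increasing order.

Consecutive selections differ by k = 750, so their clinic day numbers differ by 750 mod 15 = 0.
gcd(750, 15) = 15, so the sample visits 15/15 = 1 distinct residues mod 15.
Start 47 is clinic day 2; the clinic days hit are 2.

2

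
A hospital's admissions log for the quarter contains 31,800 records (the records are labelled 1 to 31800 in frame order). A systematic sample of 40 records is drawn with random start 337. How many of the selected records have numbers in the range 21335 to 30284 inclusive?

11

k = 31800/40 = 795
First selection ≥ 21335: 337 + ⌈(21335−337)/795⌉·795 = 337 + 27×795 = 21802
Last selection ≤ 30284: 337 + ⌊(30284−337)/795⌋·795 = 337 + 37×795 = 29752
Count = 37 − 27 + 1 = 11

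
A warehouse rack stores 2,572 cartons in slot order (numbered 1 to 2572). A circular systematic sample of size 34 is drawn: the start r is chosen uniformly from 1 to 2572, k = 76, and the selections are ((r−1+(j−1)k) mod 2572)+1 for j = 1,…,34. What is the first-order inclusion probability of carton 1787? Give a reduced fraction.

For each position j, as r ranges over 1…2572 the j-th selection hits every carton exactly once, so carton 1787 is selected for exactly 34 of the 2572 starts.
Inclusion probability = 34/2572 = 17/1286.

17/1286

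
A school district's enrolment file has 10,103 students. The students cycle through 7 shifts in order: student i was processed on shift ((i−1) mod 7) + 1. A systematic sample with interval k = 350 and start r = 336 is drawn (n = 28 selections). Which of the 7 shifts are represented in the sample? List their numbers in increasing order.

Consecutive selections differ by k = 350, so their shift numbers differ by 350 mod 7 = 0.
gcd(350, 7) = 7, so the sample visits 7/7 = 1 distinct residues mod 7.
Start 336 is shift 7; the shifts hit are 7.

7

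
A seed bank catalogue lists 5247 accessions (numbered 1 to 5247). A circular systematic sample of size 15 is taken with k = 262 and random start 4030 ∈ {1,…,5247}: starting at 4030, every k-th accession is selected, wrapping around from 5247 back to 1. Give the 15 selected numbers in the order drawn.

Selection 1: 4030
Selection 2: 4030 + 262 = 4292
Selection 3: 4292 + 262 = 4554
Selection 4: 4554 + 262 = 4816
Selection 5: 4816 + 262 = 5078
Selection 6: 5078 + 262 = 5340 → 5340 − 5247 = 93
Selection 7: 93 + 262 = 355
Selection 8: 355 + 262 = 617
Selection 9: 617 + 262 = 879
Selection 10: 879 + 262 = 1141
Selection 11: 1141 + 262 = 1403
Selection 12: 1403 + 262 = 1665
Selection 13: 1665 + 262 = 1927
Selection 14: 1927 + 262 = 2189
Selection 15: 2189 + 262 = 2451

4030, 4292, 4554, 4816, 5078, 93, 355, 617, 879, 1141, 1403, 1665, 1927, 2189, 2451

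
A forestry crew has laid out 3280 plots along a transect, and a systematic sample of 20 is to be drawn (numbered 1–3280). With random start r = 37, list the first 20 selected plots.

k = N/n = 3280/20 = 164
plot 1: 37
plot 2: 37 + 164 = 201
plot 3: 201 + 164 = 365
plot 4: 365 + 164 = 529
plot 5: 529 + 164 = 693
plot 6: 693 + 164 = 857
plot 7: 857 + 164 = 1021
plot 8: 1021 + 164 = 1185
plot 9: 1185 + 164 = 1349
plot 10: 1349 + 164 = 1513
plot 11: 1513 + 164 = 1677
plot 12: 1677 + 164 = 1841
plot 13: 1841 + 164 = 2005
plot 14: 2005 + 164 = 2169
plot 15: 2169 + 164 = 2333
plot 16: 2333 + 164 = 2497
plot 17: 2497 + 164 = 2661
plot 18: 2661 + 164 = 2825
plot 19: 2825 + 164 = 2989
plot 20: 2989 + 164 = 3153

37, 201, 365, 529, 693, 857, 1021, 1185, 1349, 1513, 1677, 1841, 2005, 2169, 2333, 2497, 2661, 2825, 2989, 3153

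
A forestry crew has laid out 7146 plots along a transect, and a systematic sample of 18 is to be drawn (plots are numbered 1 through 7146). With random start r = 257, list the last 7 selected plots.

k = N/n = 7146/18 = 397
12th selection = 257 + 11×397 = 4624
13th: 4624 + 397 = 5021
14th: 5021 + 397 = 5418
15th: 5418 + 397 = 5815
16th: 5815 + 397 = 6212
17th: 6212 + 397 = 6609
18th: 6609 + 397 = 7006

4624, 5021, 5418, 5815, 6212, 6609, 7006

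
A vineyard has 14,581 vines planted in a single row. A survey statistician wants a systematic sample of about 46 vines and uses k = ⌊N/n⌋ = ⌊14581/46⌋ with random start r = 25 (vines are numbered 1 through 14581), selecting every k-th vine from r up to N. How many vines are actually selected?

k = ⌊14581/46⌋ = 316
Achieved size = ⌊(14581 − 25)/316⌋ + 1 = ⌊14556/316⌋ + 1 = 46 + 1 = 47
(last selection: 25 + 46×316 = 14561 ≤ 14581; next would be 14877 > 14581)

47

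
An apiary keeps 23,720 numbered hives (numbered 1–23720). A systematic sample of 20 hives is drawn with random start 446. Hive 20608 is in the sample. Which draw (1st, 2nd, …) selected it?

18

k = 23720/20 = 1186
position = (20608 − 446)/1186 + 1 = 20162/1186 + 1 = 17 + 1 = 18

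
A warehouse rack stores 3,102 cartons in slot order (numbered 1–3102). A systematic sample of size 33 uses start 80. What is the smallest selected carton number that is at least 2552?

k = 3102/33 = 94
Steps past start: ⌈(2552 − 80)/94⌉ = ⌈2472/94⌉ = 27
Selected carton: 80 + 27×94 = 2618

2618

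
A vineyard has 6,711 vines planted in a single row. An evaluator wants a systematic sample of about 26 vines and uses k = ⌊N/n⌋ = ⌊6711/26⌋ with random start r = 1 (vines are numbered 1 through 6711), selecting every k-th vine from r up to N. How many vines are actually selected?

k = ⌊6711/26⌋ = 258
Achieved size = ⌊(6711 − 1)/258⌋ + 1 = ⌊6710/258⌋ + 1 = 26 + 1 = 27
(last selection: 1 + 26×258 = 6709 ≤ 6711; next would be 6967 > 6711)

27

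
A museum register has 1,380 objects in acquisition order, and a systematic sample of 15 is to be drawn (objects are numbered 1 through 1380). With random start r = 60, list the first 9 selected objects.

k = N/n = 1380/15 = 92
object 1: 60
object 2: 60 + 92 = 152
object 3: 152 + 92 = 244
object 4: 244 + 92 = 336
object 5: 336 + 92 = 428
object 6: 428 + 92 = 520
object 7: 520 + 92 = 612
object 8: 612 + 92 = 704
object 9: 704 + 92 = 796

60, 152, 244, 336, 428, 520, 612, 704, 796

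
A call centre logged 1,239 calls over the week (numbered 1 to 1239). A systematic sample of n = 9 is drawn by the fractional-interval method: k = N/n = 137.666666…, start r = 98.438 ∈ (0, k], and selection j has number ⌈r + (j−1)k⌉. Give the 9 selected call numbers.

99, 237, 374, 512, 650, 787, 925, 1063, 1200

j=1: r + 0k = 98.438 → ⌈·⌉ = 99
j=2: r + 1k = 236.104666… → ⌈·⌉ = 237
j=3: r + 2k = 373.771333… → ⌈·⌉ = 374
j=4: r + 3k = 511.438 → ⌈·⌉ = 512
j=5: r + 4k = 649.104666… → ⌈·⌉ = 650
j=6: r + 5k = 786.771333… → ⌈·⌉ = 787
j=7: r + 6k = 924.438 → ⌈·⌉ = 925
j=8: r + 7k = 1062.104666… → ⌈·⌉ = 1063
j=9: r + 8k = 1199.771333… → ⌈·⌉ = 1200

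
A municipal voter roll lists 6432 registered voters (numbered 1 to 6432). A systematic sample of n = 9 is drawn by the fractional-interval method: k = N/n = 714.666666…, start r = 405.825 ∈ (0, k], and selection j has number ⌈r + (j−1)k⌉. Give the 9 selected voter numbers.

j=1: r + 0k = 405.825 → ⌈·⌉ = 406
j=2: r + 1k = 1120.491666… → ⌈·⌉ = 1121
j=3: r + 2k = 1835.158333… → ⌈·⌉ = 1836
j=4: r + 3k = 2549.825 → ⌈·⌉ = 2550
j=5: r + 4k = 3264.491666… → ⌈·⌉ = 3265
j=6: r + 5k = 3979.158333… → ⌈·⌉ = 3980
j=7: r + 6k = 4693.825 → ⌈·⌉ = 4694
j=8: r + 7k = 5408.491666… → ⌈·⌉ = 5409
j=9: r + 8k = 6123.158333… → ⌈·⌉ = 6124

406, 1121, 1836, 2550, 3265, 3980, 4694, 5409, 6124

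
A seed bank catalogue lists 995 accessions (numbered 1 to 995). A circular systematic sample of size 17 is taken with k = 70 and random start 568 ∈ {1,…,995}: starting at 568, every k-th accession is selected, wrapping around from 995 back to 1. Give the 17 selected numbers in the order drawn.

Selection 1: 568
Selection 2: 568 + 70 = 638
Selection 3: 638 + 70 = 708
Selection 4: 708 + 70 = 778
Selection 5: 778 + 70 = 848
Selection 6: 848 + 70 = 918
Selection 7: 918 + 70 = 988
Selection 8: 988 + 70 = 1058 → 1058 − 995 = 63
Selection 9: 63 + 70 = 133
Selection 10: 133 + 70 = 203
Selection 11: 203 + 70 = 273
Selection 12: 273 + 70 = 343
Selection 13: 343 + 70 = 413
Selection 14: 413 + 70 = 483
Selection 15: 483 + 70 = 553
Selection 16: 553 + 70 = 623
Selection 17: 623 + 70 = 693

568, 638, 708, 778, 848, 918, 988, 63, 133, 203, 273, 343, 413, 483, 553, 623, 693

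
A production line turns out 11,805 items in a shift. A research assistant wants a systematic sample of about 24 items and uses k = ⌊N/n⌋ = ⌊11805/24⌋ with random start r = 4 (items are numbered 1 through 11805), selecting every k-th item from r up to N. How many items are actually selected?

k = ⌊11805/24⌋ = 491
Achieved size = ⌊(11805 − 4)/491⌋ + 1 = ⌊11801/491⌋ + 1 = 24 + 1 = 25
(last selection: 4 + 24×491 = 11788 ≤ 11805; next would be 12279 > 11805)

25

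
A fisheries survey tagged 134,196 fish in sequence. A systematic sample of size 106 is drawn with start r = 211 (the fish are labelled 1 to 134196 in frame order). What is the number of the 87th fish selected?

109087

k = 134196/106 = 1266
87th selection = r + (87−1)·k = 211 + 86×1266 = 211 + 108876 = 109087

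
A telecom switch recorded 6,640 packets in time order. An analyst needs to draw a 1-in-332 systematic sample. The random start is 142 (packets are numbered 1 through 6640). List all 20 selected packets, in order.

packet 1: 142
packet 2: 142 + 332 = 474
packet 3: 474 + 332 = 806
packet 4: 806 + 332 = 1138
packet 5: 1138 + 332 = 1470
packet 6: 1470 + 332 = 1802
packet 7: 1802 + 332 = 2134
packet 8: 2134 + 332 = 2466
packet 9: 2466 + 332 = 2798
packet 10: 2798 + 332 = 3130
packet 11: 3130 + 332 = 3462
packet 12: 3462 + 332 = 3794
packet 13: 3794 + 332 = 4126
packet 14: 4126 + 332 = 4458
packet 15: 4458 + 332 = 4790
packet 16: 4790 + 332 = 5122
packet 17: 5122 + 332 = 5454
packet 18: 5454 + 332 = 5786
packet 19: 5786 + 332 = 6118
packet 20: 6118 + 332 = 6450

142, 474, 806, 1138, 1470, 1802, 2134, 2466, 2798, 3130, 3462, 3794, 4126, 4458, 4790, 5122, 5454, 5786, 6118, 6450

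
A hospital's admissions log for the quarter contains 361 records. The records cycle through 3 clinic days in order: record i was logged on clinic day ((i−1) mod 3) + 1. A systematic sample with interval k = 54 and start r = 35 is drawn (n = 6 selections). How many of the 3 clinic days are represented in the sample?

Consecutive selections differ by k = 54, so their clinic day numbers differ by 54 mod 3 = 0.
gcd(54, 3) = 3, so the sample visits 3/3 = 1 distinct residues mod 3.
Start 35 is clinic day 2; the clinic days hit are 2.

1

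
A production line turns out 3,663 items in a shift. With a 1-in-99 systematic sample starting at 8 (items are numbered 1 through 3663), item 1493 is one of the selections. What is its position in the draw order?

k = 99
position = (1493 − 8)/99 + 1 = 1485/99 + 1 = 15 + 1 = 16

16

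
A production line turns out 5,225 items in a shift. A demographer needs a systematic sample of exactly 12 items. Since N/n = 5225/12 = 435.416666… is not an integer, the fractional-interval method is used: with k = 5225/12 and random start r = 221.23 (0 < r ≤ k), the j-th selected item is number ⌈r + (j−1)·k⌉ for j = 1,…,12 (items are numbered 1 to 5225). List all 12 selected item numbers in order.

222, 657, 1093, 1528, 1963, 2399, 2834, 3270, 3705, 4140, 4576, 5011

j=1: r + 0k = 221.23 → ⌈·⌉ = 222
j=2: r + 1k = 656.646666… → ⌈·⌉ = 657
j=3: r + 2k = 1092.063333… → ⌈·⌉ = 1093
j=4: r + 3k = 1527.48 → ⌈·⌉ = 1528
j=5: r + 4k = 1962.896666… → ⌈·⌉ = 1963
j=6: r + 5k = 2398.313333… → ⌈·⌉ = 2399
j=7: r + 6k = 2833.73 → ⌈·⌉ = 2834
j=8: r + 7k = 3269.146666… → ⌈·⌉ = 3270
j=9: r + 8k = 3704.563333… → ⌈·⌉ = 3705
j=10: r + 9k = 4139.98 → ⌈·⌉ = 4140
j=11: r + 10k = 4575.396666… → ⌈·⌉ = 4576
j=12: r + 11k = 5010.813333… → ⌈·⌉ = 5011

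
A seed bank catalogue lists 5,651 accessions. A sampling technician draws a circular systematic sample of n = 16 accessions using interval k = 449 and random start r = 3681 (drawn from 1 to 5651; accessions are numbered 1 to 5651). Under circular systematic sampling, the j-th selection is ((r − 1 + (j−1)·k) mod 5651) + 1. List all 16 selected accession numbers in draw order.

3681, 4130, 4579, 5028, 5477, 275, 724, 1173, 1622, 2071, 2520, 2969, 3418, 3867, 4316, 4765

Selection 1: 3681
Selection 2: 3681 + 449 = 4130
Selection 3: 4130 + 449 = 4579
Selection 4: 4579 + 449 = 5028
Selection 5: 5028 + 449 = 5477
Selection 6: 5477 + 449 = 5926 → 5926 − 5651 = 275
Selection 7: 275 + 449 = 724
Selection 8: 724 + 449 = 1173
Selection 9: 1173 + 449 = 1622
Selection 10: 1622 + 449 = 2071
Selection 11: 2071 + 449 = 2520
Selection 12: 2520 + 449 = 2969
Selection 13: 2969 + 449 = 3418
Selection 14: 3418 + 449 = 3867
Selection 15: 3867 + 449 = 4316
Selection 16: 4316 + 449 = 4765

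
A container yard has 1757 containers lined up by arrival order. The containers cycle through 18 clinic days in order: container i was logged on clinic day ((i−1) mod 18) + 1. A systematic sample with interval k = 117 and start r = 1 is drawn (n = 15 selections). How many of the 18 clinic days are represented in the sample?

Consecutive selections differ by k = 117, so their clinic day numbers differ by 117 mod 18 = 9.
gcd(117, 18) = 9, so the sample visits 18/9 = 2 distinct residues mod 18.
Start 1 is clinic day 1; the clinic days hit are 1, 10.

2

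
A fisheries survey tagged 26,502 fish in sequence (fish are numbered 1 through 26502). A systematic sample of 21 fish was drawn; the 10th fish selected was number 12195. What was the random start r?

837

k = 26502/21 = 1262
r = 12195 − (10−1)×1262 = 12195 − 11358 = 837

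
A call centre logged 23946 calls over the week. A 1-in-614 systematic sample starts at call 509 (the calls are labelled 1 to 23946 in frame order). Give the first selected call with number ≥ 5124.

k = 614
Steps past start: ⌈(5124 − 509)/614⌉ = ⌈4615/614⌉ = 8
Selected call: 509 + 8×614 = 5421

5421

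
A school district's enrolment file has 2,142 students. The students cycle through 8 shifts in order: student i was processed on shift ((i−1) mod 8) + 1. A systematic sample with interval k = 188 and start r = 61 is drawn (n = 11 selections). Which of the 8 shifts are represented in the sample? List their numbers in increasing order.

Consecutive selections differ by k = 188, so their shift numbers differ by 188 mod 8 = 4.
gcd(188, 8) = 4, so the sample visits 8/4 = 2 distinct residues mod 8.
Start 61 is shift 5; the shifts hit are 1, 5.

1, 5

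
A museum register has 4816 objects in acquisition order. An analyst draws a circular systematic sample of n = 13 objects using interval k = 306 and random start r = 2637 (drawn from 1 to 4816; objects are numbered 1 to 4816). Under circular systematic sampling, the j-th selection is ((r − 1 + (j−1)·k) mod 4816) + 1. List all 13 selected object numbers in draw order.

Selection 1: 2637
Selection 2: 2637 + 306 = 2943
Selection 3: 2943 + 306 = 3249
Selection 4: 3249 + 306 = 3555
Selection 5: 3555 + 306 = 3861
Selection 6: 3861 + 306 = 4167
Selection 7: 4167 + 306 = 4473
Selection 8: 4473 + 306 = 4779
Selection 9: 4779 + 306 = 5085 → 5085 − 4816 = 269
Selection 10: 269 + 306 = 575
Selection 11: 575 + 306 = 881
Selection 12: 881 + 306 = 1187
Selection 13: 1187 + 306 = 1493

2637, 2943, 3249, 3555, 3861, 4167, 4473, 4779, 269, 575, 881, 1187, 1493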